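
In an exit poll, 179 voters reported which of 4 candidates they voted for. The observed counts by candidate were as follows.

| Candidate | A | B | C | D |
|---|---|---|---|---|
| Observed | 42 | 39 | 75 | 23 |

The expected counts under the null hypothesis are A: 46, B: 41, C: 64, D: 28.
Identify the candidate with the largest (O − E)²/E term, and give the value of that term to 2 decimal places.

A: (42 − 46)²/46 = 16/46 = 0.348
B: (39 − 41)²/41 = 4/41 = 0.098
C: (75 − 64)²/64 = 121/64 = 1.891
D: (23 − 28)²/28 = 25/28 = 0.893
The largest term is for C: 1.89.

C, 1.89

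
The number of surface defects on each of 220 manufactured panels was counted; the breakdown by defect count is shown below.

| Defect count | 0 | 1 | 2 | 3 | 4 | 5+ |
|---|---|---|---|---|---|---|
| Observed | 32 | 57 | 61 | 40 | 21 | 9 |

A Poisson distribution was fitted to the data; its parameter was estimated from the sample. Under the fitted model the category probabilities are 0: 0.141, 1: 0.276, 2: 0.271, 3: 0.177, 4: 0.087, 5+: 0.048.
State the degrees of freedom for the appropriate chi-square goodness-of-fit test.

4

There are k = 6 categories and 1 parameter estimated from the data, so df = 6 − 1 − 1 = 4.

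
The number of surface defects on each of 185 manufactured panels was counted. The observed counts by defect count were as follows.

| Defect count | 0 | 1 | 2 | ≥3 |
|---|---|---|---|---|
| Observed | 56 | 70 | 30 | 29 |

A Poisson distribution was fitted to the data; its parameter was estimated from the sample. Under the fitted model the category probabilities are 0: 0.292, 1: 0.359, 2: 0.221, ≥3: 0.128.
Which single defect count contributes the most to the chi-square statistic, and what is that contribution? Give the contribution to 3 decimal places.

2, 2.898

Expected counts E_i = n·p_i: 185×0.292 = 54.02, 185×0.359 = 66.415, 185×0.221 = 40.885, 185×0.128 = 23.68.
cat         O        E   (O−E)²/E
0          56    54.02     0.0726
1          70   66.415     0.1935
2          30   40.885     2.8980
≥3         29    23.68     1.1952
The largest term is for 2: 2.898.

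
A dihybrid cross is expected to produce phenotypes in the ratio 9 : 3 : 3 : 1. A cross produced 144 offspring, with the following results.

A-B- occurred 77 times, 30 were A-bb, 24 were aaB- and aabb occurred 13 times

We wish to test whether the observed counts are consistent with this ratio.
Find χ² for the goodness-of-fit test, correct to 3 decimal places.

Ratio total = 16. Expected counts: 144×9/16 = 81, 144×3/16 = 27, 144×3/16 = 27, 144×1/16 = 9.
χ² = (77−81)²/81 + (30−27)²/27 + (24−27)²/27 + (13−9)²/9
   = 0.1975 + 0.3333 + 0.3333 + 1.7778
Sum = 2.642

2.642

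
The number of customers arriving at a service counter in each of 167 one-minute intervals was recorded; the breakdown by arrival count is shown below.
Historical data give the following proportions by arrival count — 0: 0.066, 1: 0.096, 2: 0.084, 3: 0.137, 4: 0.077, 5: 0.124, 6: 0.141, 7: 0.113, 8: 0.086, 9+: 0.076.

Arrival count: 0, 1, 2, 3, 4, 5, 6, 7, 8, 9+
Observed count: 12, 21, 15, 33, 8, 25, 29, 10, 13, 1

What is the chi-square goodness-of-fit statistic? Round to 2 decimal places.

25.23

Expected counts E_i = n·p_i: 167×0.066 = 11.022, 167×0.096 = 16.032, 167×0.084 = 14.028, 167×0.137 = 22.879, 167×0.077 = 12.859, 167×0.124 = 20.708, 167×0.141 = 23.547, 167×0.113 = 18.871, 167×0.086 = 14.362, 167×0.076 = 12.692.
χ² = (12−11.022)²/11.022 + (21−16.032)²/16.032 + (15−14.028)²/14.028 + (33−22.879)²/22.879 + (8−12.859)²/12.859 + (25−20.708)²/20.708 + (29−23.547)²/23.547 + (10−18.871)²/18.871 + (13−14.362)²/14.362 + (1−12.692)²/12.692
   = 0.087 + 1.539 + 0.067 + 4.477 + 1.836 + 0.890 + 1.263 + 4.170 + 0.129 + 10.771
Sum = 25.23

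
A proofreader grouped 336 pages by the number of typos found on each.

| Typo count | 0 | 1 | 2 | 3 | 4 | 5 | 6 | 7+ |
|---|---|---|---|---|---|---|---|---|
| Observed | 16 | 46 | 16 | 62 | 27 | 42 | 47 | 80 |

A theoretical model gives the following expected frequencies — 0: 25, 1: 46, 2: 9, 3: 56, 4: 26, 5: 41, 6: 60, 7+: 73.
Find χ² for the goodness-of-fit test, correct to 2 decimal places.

12.88

cat         O        E   (O−E)²/E
0          16       25      3.240
1          46       46      0.000
2          16        9      5.444
3          62       56      0.643
4          27       26      0.038
5          42       41      0.024
6          47       60      2.817
7+         80       73      0.671
Sum = 12.88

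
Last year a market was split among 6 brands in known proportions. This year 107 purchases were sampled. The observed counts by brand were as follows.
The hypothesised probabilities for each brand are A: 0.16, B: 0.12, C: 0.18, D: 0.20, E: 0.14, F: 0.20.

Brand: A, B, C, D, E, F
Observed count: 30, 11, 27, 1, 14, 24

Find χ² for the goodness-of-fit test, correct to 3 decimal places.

32.891

Expected counts E_i = n·p_i: 107×0.16 = 17.12, 107×0.12 = 12.84, 107×0.18 = 19.26, 107×0.20 = 21.4, 107×0.14 = 14.98, 107×0.20 = 21.4.
χ² = (30−17.12)²/17.12 + (11−12.84)²/12.84 + (27−19.26)²/19.26 + (1−21.4)²/21.4 + (14−14.98)²/14.98 + (24−21.4)²/21.4
   = 9.6901 + 0.2637 + 3.1105 + 19.4467 + 0.0641 + 0.3159
Sum = 32.891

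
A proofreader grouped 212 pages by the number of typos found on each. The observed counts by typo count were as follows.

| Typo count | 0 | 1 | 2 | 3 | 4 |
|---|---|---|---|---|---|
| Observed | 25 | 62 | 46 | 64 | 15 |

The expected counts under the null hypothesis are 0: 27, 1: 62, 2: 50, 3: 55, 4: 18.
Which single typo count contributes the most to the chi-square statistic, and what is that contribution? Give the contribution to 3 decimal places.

3, 1.473

0: (25 − 27)²/27 = 4/27 = 0.1481
1: (62 − 62)²/62 = 0/62 = 0.0000
2: (46 − 50)²/50 = 16/50 = 0.3200
3: (64 − 55)²/55 = 81/55 = 1.4727
4: (15 − 18)²/18 = 9/18 = 0.5000
The largest term is for 3: 1.473.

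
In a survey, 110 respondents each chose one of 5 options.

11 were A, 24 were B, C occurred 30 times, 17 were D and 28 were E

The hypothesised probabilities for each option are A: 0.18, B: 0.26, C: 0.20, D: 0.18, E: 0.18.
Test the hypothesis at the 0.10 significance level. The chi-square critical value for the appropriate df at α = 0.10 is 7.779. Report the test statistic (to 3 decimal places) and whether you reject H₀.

Expected counts E_i = n·p_i: 110×0.18 = 19.8, 110×0.26 = 28.6, 110×0.20 = 22, 110×0.18 = 19.8, 110×0.18 = 19.8.
χ² = (11−19.8)²/19.8 + (24−28.6)²/28.6 + (30−22)²/22 + (17−19.8)²/19.8 + (28−19.8)²/19.8
   = 3.9111 + 0.7399 + 2.9091 + 0.3960 + 3.3960
Sum = 11.352
df = 4. Since 11.352 > 7.779, we reject H₀.

11.352; reject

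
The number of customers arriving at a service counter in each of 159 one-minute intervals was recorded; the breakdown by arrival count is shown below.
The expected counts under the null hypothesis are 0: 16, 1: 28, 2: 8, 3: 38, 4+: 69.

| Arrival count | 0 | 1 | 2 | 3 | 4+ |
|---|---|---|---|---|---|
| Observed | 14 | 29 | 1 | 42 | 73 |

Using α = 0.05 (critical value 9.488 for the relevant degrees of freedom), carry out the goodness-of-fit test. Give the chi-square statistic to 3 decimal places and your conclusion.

7.064; do not reject

0: (14 − 16)²/16 = 4/16 = 0.2500
1: (29 − 28)²/28 = 1/28 = 0.0357
2: (1 − 8)²/8 = 49/8 = 6.1250
3: (42 − 38)²/38 = 16/38 = 0.4211
4+: (73 − 69)²/69 = 16/69 = 0.2319
Sum = 7.064
df = 4. Since 7.064 < 9.488, we do not reject H₀.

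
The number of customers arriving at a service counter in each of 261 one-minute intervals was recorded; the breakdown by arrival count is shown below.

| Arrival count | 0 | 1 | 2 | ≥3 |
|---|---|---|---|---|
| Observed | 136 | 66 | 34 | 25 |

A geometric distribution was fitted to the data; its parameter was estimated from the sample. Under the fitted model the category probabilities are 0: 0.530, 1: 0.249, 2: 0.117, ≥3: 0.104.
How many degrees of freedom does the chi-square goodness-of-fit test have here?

2

There are k = 4 categories and 1 parameter estimated from the data, so df = 4 − 1 − 1 = 2.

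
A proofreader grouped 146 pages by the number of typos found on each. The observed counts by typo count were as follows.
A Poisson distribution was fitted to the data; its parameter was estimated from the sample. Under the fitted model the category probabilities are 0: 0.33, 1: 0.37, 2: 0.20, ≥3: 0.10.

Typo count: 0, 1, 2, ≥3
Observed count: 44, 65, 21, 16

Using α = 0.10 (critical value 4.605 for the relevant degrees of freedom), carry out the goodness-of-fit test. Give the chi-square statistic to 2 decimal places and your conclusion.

Expected counts E_i = n·p_i: 146×0.33 = 48.18, 146×0.37 = 54.02, 146×0.20 = 29.2, 146×0.10 = 14.6.
cat         O        E   (O−E)²/E
0          44    48.18      0.363
1          65    54.02      2.232
2          21     29.2      2.303
≥3         16     14.6      0.134
Sum = 5.03
df = 2. Since 5.03 > 4.605, we reject H₀.

5.03; reject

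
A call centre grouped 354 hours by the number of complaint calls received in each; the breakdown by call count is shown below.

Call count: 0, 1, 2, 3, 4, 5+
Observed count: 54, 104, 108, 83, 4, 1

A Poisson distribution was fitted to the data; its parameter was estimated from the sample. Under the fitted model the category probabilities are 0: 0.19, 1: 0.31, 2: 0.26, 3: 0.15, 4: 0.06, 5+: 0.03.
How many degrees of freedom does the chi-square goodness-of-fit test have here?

There are k = 6 categories and 1 parameter estimated from the data, so df = 6 − 1 − 1 = 4.

4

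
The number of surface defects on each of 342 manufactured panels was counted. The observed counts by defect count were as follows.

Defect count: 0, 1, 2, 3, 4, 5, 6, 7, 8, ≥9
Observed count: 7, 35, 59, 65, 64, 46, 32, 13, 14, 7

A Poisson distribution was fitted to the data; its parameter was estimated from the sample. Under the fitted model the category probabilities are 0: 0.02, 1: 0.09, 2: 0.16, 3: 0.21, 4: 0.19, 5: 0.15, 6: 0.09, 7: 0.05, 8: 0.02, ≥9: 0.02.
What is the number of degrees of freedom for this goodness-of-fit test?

8

There are k = 10 categories and 1 parameter estimated from the data, so df = 10 − 1 − 1 = 8.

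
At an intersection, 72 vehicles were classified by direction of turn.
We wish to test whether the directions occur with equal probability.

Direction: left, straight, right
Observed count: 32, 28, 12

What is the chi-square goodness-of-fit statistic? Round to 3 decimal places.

Under H₀ each category has probability 1/3, so each expected count is 72/3 = 24.
χ² = (32−24)²/24 + (28−24)²/24 + (12−24)²/24
   = 2.6667 + 0.6667 + 6.0000
Sum = 9.333

9.333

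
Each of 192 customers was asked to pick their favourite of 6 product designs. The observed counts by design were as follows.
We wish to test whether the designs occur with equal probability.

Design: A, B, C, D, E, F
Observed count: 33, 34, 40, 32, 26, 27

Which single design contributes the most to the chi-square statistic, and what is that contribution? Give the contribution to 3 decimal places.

C, 2.000

Expected count for each of the 6 categories: 192/6 = 32.
cat         O        E   (O−E)²/E
A          33       32     0.0313
B          34       32     0.1250
C          40       32     2.0000
D          32       32     0.0000
E          26       32     1.1250
F          27       32     0.7813
The largest term is for C: 2.000.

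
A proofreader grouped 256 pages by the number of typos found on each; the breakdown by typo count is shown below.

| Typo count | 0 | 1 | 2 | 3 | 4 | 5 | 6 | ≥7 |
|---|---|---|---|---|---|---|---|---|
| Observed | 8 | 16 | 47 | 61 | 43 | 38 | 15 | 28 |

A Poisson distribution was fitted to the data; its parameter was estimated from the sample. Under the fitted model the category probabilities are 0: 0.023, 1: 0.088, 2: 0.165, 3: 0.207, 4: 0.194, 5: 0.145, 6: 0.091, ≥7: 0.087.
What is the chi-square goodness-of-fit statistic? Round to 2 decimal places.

Expected counts E_i = n·p_i: 256×0.023 = 5.888, 256×0.088 = 22.528, 256×0.165 = 42.24, 256×0.207 = 52.992, 256×0.194 = 49.664, 256×0.145 = 37.12, 256×0.091 = 23.296, 256×0.087 = 22.272.
cat         O        E   (O−E)²/E
0           8    5.888      0.758
1          16   22.528      1.892
2          47    42.24      0.536
3          61   52.992      1.210
4          43   49.664      0.894
5          38    37.12      0.021
6          15   23.296      2.954
≥7         28   22.272      1.473
Sum = 9.74

9.74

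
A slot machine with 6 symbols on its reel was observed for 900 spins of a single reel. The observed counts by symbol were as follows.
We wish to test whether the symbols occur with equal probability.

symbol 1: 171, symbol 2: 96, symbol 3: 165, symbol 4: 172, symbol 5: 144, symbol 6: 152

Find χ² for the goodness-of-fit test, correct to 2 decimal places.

27.37

Under H₀ each category has probability 1/6, so each expected count is 900/6 = 150.
cat           O        E   (O−E)²/E
symbol 1    171      150      2.940
symbol 2     96      150     19.440
symbol 3    165      150      1.500
symbol 4    172      150      3.227
symbol 5    144      150      0.240
symbol 6    152      150      0.027
Sum = 27.37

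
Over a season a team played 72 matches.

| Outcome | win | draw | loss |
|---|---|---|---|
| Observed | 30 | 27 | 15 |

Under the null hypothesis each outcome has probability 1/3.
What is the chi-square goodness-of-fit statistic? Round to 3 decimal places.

5.250

Under H₀ each category has probability 1/3, so each expected count is 72/3 = 24.
χ² = (30−24)²/24 + (27−24)²/24 + (15−24)²/24
   = 1.5000 + 0.3750 + 3.3750
Sum = 5.250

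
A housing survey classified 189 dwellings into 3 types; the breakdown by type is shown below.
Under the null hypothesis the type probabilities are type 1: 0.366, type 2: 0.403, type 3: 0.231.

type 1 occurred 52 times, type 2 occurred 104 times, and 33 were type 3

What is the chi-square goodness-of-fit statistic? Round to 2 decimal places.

17.04

Expected counts E_i = n·p_i: 189×0.366 = 69.174, 189×0.403 = 76.167, 189×0.231 = 43.659.
type 1: (52 − 69.174)²/69.174 = 294.946276/69.174 = 4.264
type 2: (104 − 76.167)²/76.167 = 774.675889/76.167 = 10.171
type 3: (33 − 43.659)²/43.659 = 113.614281/43.659 = 2.602
Sum = 17.04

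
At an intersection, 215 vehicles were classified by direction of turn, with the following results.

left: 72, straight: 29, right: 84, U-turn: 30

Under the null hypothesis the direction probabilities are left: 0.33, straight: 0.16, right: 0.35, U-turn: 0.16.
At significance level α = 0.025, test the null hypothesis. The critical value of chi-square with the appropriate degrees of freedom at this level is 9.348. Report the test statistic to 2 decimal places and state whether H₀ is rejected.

Expected counts E_i = n·p_i: 215×0.33 = 70.95, 215×0.16 = 34.4, 215×0.35 = 75.25, 215×0.16 = 34.4.
χ² = (72−70.95)²/70.95 + (29−34.4)²/34.4 + (84−75.25)²/75.25 + (30−34.4)²/34.4
   = 0.016 + 0.848 + 1.017 + 0.563
Sum = 2.44
df = 3. Since 2.44 < 9.348, we do not reject H₀.

2.44; do not reject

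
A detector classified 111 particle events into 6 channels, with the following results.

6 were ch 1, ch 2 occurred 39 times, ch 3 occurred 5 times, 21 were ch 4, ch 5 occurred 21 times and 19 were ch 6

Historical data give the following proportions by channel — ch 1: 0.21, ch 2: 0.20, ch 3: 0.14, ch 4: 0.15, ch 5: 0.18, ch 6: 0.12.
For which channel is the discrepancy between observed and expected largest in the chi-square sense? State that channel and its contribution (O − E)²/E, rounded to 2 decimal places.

ch 1, 12.85

Expected counts E_i = n·p_i: 111×0.21 = 23.31, 111×0.20 = 22.2, 111×0.14 = 15.54, 111×0.15 = 16.65, 111×0.18 = 19.98, 111×0.12 = 13.32.
ch 1: (6 − 23.31)²/23.31 = 299.6361/23.31 = 12.854
ch 2: (39 − 22.2)²/22.2 = 282.24/22.2 = 12.714
ch 3: (5 − 15.54)²/15.54 = 111.0916/15.54 = 7.149
ch 4: (21 − 16.65)²/16.65 = 18.9225/16.65 = 1.136
ch 5: (21 − 19.98)²/19.98 = 1.0404/19.98 = 0.052
ch 6: (19 − 13.32)²/13.32 = 32.2624/13.32 = 2.422
The largest term is for ch 1: 12.85.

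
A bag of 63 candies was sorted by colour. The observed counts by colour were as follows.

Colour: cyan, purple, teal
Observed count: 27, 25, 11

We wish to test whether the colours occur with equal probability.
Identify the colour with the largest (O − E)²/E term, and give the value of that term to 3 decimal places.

Expected count for each of the 3 categories: 63/3 = 21.
χ² = (27−21)²/21 + (25−21)²/21 + (11−21)²/21
   = 1.7143 + 0.7619 + 4.7619
The largest term is for teal: 4.762.

teal, 4.762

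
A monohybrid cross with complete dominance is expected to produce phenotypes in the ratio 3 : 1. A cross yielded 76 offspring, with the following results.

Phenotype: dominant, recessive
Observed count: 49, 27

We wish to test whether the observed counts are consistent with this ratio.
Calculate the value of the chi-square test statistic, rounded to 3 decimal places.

4.491

Ratio total = 4. Expected counts: 76×3/4 = 57, 76×1/4 = 19.
dominant: (49 − 57)²/57 = 64/57 = 1.1228
recessive: (27 − 19)²/19 = 64/19 = 3.3684
Sum = 4.491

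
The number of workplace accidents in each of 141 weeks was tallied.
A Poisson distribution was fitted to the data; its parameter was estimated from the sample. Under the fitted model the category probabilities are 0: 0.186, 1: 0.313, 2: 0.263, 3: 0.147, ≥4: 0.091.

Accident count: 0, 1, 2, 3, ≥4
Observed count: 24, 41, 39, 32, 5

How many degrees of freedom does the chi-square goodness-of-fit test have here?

There are k = 5 categories and 1 parameter estimated from the data, so df = 5 − 1 − 1 = 3.

3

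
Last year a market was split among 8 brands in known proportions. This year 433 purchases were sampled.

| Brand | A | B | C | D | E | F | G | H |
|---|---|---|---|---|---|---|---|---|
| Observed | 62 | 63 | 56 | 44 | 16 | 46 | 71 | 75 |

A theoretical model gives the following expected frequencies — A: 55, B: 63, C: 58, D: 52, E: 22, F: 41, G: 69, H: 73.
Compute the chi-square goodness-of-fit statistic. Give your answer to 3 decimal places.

4.550

A: (62 − 55)²/55 = 49/55 = 0.8909
B: (63 − 63)²/63 = 0/63 = 0.0000
C: (56 − 58)²/58 = 4/58 = 0.0690
D: (44 − 52)²/52 = 64/52 = 1.2308
E: (16 − 22)²/22 = 36/22 = 1.6364
F: (46 − 41)²/41 = 25/41 = 0.6098
G: (71 − 69)²/69 = 4/69 = 0.0580
H: (75 − 73)²/73 = 4/73 = 0.0548
Sum = 4.550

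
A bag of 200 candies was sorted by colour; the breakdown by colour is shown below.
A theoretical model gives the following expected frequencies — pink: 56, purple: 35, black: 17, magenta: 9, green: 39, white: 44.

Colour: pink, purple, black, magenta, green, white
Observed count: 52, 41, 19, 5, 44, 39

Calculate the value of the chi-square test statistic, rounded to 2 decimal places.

χ² = (52−56)²/56 + (41−35)²/35 + (19−17)²/17 + (5−9)²/9 + (44−39)²/39 + (39−44)²/44
   = 0.286 + 1.029 + 0.235 + 1.778 + 0.641 + 0.568
Sum = 4.54

4.54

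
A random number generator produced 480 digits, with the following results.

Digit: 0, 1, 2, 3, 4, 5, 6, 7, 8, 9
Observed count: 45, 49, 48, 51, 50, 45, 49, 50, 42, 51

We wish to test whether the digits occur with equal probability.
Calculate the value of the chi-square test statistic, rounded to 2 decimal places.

1.71

Expected count for each of the 10 categories: 480/10 = 48.
0: (45 − 48)²/48 = 9/48 = 0.188
1: (49 − 48)²/48 = 1/48 = 0.021
2: (48 − 48)²/48 = 0/48 = 0.000
3: (51 − 48)²/48 = 9/48 = 0.188
4: (50 − 48)²/48 = 4/48 = 0.083
5: (45 − 48)²/48 = 9/48 = 0.188
6: (49 − 48)²/48 = 1/48 = 0.021
7: (50 − 48)²/48 = 4/48 = 0.083
8: (42 − 48)²/48 = 36/48 = 0.750
9: (51 − 48)²/48 = 9/48 = 0.188
Sum = 1.71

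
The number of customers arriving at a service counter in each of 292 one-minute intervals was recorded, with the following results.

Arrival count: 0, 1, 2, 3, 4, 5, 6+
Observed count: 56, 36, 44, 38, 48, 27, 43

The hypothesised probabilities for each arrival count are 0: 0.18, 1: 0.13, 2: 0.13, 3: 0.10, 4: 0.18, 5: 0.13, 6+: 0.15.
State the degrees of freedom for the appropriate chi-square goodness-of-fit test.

There are k = 7 categories and no parameters were estimated from the data, so df = 7 − 1 = 6.

6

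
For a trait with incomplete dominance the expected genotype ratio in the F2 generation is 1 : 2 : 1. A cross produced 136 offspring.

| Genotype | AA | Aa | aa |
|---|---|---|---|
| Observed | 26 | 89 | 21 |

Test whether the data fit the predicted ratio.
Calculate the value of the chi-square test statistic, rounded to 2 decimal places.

Ratio total = 4. Expected counts: 136×1/4 = 34, 136×2/4 = 68, 136×1/4 = 34.
cat         O        E   (O−E)²/E
AA         26       34      1.882
Aa         89       68      6.485
aa         21       34      4.971
Sum = 13.34

13.34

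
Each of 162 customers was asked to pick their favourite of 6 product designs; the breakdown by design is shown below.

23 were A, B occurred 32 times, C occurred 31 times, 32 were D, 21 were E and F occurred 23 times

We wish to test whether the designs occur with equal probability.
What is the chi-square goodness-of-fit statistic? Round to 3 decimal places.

4.963

Under H₀ each category has probability 1/6, so each expected count is 162/6 = 27.
cat         O        E   (O−E)²/E
A          23       27     0.5926
B          32       27     0.9259
C          31       27     0.5926
D          32       27     0.9259
E          21       27     1.3333
F          23       27     0.5926
Sum = 4.963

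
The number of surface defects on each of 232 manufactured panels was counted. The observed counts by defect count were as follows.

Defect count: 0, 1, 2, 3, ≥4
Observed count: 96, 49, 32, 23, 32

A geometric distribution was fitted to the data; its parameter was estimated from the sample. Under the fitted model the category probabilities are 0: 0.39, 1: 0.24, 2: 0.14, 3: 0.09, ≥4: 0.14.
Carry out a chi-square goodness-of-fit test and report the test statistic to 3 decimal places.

1.368

Expected counts E_i = n·p_i: 232×0.39 = 90.48, 232×0.24 = 55.68, 232×0.14 = 32.48, 232×0.09 = 20.88, 232×0.14 = 32.48.
0: (96 − 90.48)²/90.48 = 30.4704/90.48 = 0.3368
1: (49 − 55.68)²/55.68 = 44.6224/55.68 = 0.8014
2: (32 − 32.48)²/32.48 = 0.2304/32.48 = 0.0071
3: (23 − 20.88)²/20.88 = 4.4944/20.88 = 0.2152
≥4: (32 − 32.48)²/32.48 = 0.2304/32.48 = 0.0071
Sum = 1.368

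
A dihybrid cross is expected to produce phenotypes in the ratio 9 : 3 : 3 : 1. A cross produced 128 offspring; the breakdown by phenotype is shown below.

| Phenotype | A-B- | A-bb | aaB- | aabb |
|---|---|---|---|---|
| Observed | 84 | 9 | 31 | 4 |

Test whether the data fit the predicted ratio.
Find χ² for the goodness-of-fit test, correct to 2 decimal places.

Ratio total = 16. Expected counts: 128×9/16 = 72, 128×3/16 = 24, 128×3/16 = 24, 128×1/16 = 8.
cat         O        E   (O−E)²/E
A-B-       84       72      2.000
A-bb        9       24      9.375
aaB-       31       24      2.042
aabb        4        8      2.000
Sum = 15.42

15.42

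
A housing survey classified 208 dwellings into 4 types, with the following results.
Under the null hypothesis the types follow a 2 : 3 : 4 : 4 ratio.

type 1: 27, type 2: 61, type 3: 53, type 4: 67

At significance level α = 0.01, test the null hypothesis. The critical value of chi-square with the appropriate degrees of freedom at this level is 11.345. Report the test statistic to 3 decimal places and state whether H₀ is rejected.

Ratio total = 13. Expected counts: 208×2/13 = 32, 208×3/13 = 48, 208×4/13 = 64, 208×4/13 = 64.
χ² = (27−32)²/32 + (61−48)²/48 + (53−64)²/64 + (67−64)²/64
   = 0.7813 + 3.5208 + 1.8906 + 0.1406
Sum = 6.333
df = 3. Since 6.333 < 11.345, we do not reject H₀.

6.333; do not reject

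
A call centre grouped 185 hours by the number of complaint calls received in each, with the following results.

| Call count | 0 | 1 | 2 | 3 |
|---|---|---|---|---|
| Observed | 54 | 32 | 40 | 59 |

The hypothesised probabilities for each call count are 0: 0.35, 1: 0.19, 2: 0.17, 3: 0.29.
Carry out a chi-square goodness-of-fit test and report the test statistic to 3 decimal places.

Expected counts E_i = n·p_i: 185×0.35 = 64.75, 185×0.19 = 35.15, 185×0.17 = 31.45, 185×0.29 = 53.65.
0: (54 − 64.75)²/64.75 = 115.5625/64.75 = 1.7847
1: (32 − 35.15)²/35.15 = 9.9225/35.15 = 0.2823
2: (40 − 31.45)²/31.45 = 73.1025/31.45 = 2.3244
3: (59 − 53.65)²/53.65 = 28.6225/53.65 = 0.5335
Sum = 4.925

4.925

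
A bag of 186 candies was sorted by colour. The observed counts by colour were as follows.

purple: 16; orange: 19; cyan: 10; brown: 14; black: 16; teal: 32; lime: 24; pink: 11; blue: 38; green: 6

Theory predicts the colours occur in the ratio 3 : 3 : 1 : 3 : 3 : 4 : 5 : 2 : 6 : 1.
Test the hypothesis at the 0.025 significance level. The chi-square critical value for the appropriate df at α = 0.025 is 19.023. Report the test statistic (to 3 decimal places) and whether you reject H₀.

Ratio total = 31. Expected counts: 186×3/31 = 18, 186×3/31 = 18, 186×1/31 = 6, 186×3/31 = 18, 186×3/31 = 18, 186×4/31 = 24, 186×5/31 = 30, 186×2/31 = 12, 186×6/31 = 36, 186×1/31 = 6.
cat         O        E   (O−E)²/E
purple     16       18     0.2222
orange     19       18     0.0556
cyan       10        6     2.6667
brown      14       18     0.8889
black      16       18     0.2222
teal       32       24     2.6667
lime       24       30     1.2000
pink       11       12     0.0833
blue       38       36     0.1111
green       6        6     0.0000
Sum = 8.117
df = 9. Since 8.117 < 19.023, we do not reject H₀.

8.117; do not reject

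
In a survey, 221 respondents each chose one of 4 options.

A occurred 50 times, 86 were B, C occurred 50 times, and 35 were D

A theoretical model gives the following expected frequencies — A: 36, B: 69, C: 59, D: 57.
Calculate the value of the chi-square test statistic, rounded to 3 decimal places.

A: (50 − 36)²/36 = 196/36 = 5.4444
B: (86 − 69)²/69 = 289/69 = 4.1884
C: (50 − 59)²/59 = 81/59 = 1.3729
D: (35 − 57)²/57 = 484/57 = 8.4912
Sum = 19.497

19.497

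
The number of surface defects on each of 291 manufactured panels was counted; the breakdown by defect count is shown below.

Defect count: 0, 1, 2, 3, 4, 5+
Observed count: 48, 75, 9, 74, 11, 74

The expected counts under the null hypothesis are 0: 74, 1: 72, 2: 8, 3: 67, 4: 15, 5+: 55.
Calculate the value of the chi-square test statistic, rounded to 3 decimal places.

17.747

cat         O        E   (O−E)²/E
0          48       74     9.1351
1          75       72     0.1250
2           9        8     0.1250
3          74       67     0.7313
4          11       15     1.0667
5+         74       55     6.5636
Sum = 17.747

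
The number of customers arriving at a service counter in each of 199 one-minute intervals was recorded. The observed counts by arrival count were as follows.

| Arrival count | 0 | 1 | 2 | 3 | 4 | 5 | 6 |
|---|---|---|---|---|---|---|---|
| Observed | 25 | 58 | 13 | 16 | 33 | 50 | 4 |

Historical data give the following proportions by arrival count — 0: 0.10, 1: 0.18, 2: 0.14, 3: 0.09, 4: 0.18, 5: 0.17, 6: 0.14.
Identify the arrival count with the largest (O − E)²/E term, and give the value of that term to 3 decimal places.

Expected counts E_i = n·p_i: 199×0.10 = 19.9, 199×0.18 = 35.82, 199×0.14 = 27.86, 199×0.09 = 17.91, 199×0.18 = 35.82, 199×0.17 = 33.83, 199×0.14 = 27.86.
cat         O        E   (O−E)²/E
0          25     19.9     1.3070
1          58    35.82    13.7340
2          13    27.86     7.9260
3          16    17.91     0.2037
4          33    35.82     0.2220
5          50    33.83     7.7289
6           4    27.86    20.4343
The largest term is for 6: 20.434.

6, 20.434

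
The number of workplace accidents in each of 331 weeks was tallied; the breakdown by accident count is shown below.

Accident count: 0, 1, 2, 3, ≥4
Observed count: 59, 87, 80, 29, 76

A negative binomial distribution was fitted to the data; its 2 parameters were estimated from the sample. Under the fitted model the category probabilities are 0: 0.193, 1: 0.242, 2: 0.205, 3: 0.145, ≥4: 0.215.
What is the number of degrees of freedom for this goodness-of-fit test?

2

There are k = 5 categories and 2 parameters estimated from the data, so df = 5 − 1 − 2 = 2.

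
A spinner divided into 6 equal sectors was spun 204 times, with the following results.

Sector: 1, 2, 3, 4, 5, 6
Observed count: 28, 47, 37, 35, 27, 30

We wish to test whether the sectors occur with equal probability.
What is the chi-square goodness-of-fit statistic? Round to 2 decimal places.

Expected count for each of the 6 categories: 204/6 = 34.
cat         O        E   (O−E)²/E
1          28       34      1.059
2          47       34      4.971
3          37       34      0.265
4          35       34      0.029
5          27       34      1.441
6          30       34      0.471
Sum = 8.24

8.24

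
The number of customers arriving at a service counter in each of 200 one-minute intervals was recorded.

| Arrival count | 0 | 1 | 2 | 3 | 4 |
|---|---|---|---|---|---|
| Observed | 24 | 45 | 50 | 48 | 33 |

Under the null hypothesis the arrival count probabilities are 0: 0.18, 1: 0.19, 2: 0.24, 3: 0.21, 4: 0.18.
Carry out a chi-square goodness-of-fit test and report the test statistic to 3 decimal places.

Expected counts E_i = n·p_i: 200×0.18 = 36, 200×0.19 = 38, 200×0.24 = 48, 200×0.21 = 42, 200×0.18 = 36.
0: (24 − 36)²/36 = 144/36 = 4.0000
1: (45 − 38)²/38 = 49/38 = 1.2895
2: (50 − 48)²/48 = 4/48 = 0.0833
3: (48 − 42)²/42 = 36/42 = 0.8571
4: (33 − 36)²/36 = 9/36 = 0.2500
Sum = 6.480

6.480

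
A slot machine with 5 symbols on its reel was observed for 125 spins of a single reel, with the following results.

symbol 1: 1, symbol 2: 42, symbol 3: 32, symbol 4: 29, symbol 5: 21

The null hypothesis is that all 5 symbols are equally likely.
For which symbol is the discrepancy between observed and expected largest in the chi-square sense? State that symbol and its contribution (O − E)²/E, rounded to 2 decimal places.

Under H₀ each category has probability 1/5, so each expected count is 125/5 = 25.
cat           O        E   (O−E)²/E
symbol 1      1       25     23.040
symbol 2     42       25     11.560
symbol 3     32       25      1.960
symbol 4     29       25      0.640
symbol 5     21       25      0.640
The largest term is for symbol 1: 23.04.

symbol 1, 23.04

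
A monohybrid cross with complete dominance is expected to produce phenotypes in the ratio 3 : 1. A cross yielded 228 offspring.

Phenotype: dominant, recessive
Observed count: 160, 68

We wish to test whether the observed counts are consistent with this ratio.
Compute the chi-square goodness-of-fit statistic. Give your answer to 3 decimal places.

Ratio total = 4. Expected counts: 228×3/4 = 171, 228×1/4 = 57.
χ² = (160−171)²/171 + (68−57)²/57
   = 0.7076 + 2.1228
Sum = 2.830

2.830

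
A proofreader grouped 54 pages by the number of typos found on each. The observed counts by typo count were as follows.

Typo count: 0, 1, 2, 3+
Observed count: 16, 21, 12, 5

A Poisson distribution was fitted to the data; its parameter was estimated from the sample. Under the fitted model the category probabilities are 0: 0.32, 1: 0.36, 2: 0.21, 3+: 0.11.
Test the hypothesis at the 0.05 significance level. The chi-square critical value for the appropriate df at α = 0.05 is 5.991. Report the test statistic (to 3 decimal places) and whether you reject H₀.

0.407; do not reject

Expected counts E_i = n·p_i: 54×0.32 = 17.28, 54×0.36 = 19.44, 54×0.21 = 11.34, 54×0.11 = 5.94.
cat         O        E   (O−E)²/E
0          16    17.28     0.0948
1          21    19.44     0.1252
2          12    11.34     0.0384
3+          5     5.94     0.1488
Sum = 0.407
df = 2. Since 0.407 < 5.991, we do not reject H₀.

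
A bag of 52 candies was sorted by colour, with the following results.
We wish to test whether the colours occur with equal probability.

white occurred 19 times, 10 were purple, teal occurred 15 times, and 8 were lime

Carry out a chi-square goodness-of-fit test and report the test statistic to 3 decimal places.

Under H₀ each category has probability 1/4, so each expected count is 52/4 = 13.
cat         O        E   (O−E)²/E
white      19       13     2.7692
purple     10       13     0.6923
teal       15       13     0.3077
lime        8       13     1.9231
Sum = 5.692

5.692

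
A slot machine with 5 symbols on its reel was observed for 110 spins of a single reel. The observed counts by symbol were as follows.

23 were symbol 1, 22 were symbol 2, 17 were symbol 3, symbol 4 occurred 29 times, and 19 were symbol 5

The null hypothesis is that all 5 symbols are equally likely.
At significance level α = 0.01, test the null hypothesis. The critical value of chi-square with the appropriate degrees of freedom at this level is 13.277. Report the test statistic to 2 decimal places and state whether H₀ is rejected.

Under H₀ each category has probability 1/5, so each expected count is 110/5 = 22.
symbol 1: (23 − 22)²/22 = 1/22 = 0.045
symbol 2: (22 − 22)²/22 = 0/22 = 0.000
symbol 3: (17 − 22)²/22 = 25/22 = 1.136
symbol 4: (29 − 22)²/22 = 49/22 = 2.227
symbol 5: (19 − 22)²/22 = 9/22 = 0.409
Sum = 3.82
df = 4. Since 3.82 < 13.277, we do not reject H₀.

3.82; do not reject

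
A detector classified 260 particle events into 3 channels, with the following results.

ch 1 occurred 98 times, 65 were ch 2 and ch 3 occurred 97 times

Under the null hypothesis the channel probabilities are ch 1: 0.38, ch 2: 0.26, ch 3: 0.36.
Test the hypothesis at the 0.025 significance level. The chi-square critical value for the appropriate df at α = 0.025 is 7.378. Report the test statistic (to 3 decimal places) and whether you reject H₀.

0.230; do not reject

Expected counts E_i = n·p_i: 260×0.38 = 98.8, 260×0.26 = 67.6, 260×0.36 = 93.6.
cat         O        E   (O−E)²/E
ch 1       98     98.8     0.0065
ch 2       65     67.6     0.1000
ch 3       97     93.6     0.1235
Sum = 0.230
df = 2. Since 0.230 < 7.378, we do not reject H₀.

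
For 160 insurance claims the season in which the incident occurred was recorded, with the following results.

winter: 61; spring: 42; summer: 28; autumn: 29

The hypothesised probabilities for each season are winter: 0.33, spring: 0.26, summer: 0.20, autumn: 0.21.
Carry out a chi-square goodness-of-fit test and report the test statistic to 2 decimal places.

2.41

Expected counts E_i = n·p_i: 160×0.33 = 52.8, 160×0.26 = 41.6, 160×0.20 = 32, 160×0.21 = 33.6.
cat         O        E   (O−E)²/E
winter     61     52.8      1.273
spring     42     41.6      0.004
summer     28       32      0.500
autumn     29     33.6      0.630
Sum = 2.41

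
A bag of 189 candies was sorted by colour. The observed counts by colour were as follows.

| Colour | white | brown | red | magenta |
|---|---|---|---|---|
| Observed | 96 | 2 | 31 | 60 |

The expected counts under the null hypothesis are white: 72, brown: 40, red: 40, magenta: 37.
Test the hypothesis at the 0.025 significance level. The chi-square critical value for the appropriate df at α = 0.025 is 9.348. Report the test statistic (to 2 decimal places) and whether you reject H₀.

60.42; reject

white: (96 − 72)²/72 = 576/72 = 8.000
brown: (2 − 40)²/40 = 1444/40 = 36.100
red: (31 − 40)²/40 = 81/40 = 2.025
magenta: (60 − 37)²/37 = 529/37 = 14.297
Sum = 60.42
df = 3. Since 60.42 > 9.348, we reject H₀.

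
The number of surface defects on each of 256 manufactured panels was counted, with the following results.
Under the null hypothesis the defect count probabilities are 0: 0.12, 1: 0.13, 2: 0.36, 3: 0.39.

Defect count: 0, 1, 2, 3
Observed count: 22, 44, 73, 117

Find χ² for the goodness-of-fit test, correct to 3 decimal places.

12.861

Expected counts E_i = n·p_i: 256×0.12 = 30.72, 256×0.13 = 33.28, 256×0.36 = 92.16, 256×0.39 = 99.84.
0: (22 − 30.72)²/30.72 = 76.0384/30.72 = 2.4752
1: (44 − 33.28)²/33.28 = 114.9184/33.28 = 3.4531
2: (73 − 92.16)²/92.16 = 367.1056/92.16 = 3.9834
3: (117 − 99.84)²/99.84 = 294.4656/99.84 = 2.9494
Sum = 12.861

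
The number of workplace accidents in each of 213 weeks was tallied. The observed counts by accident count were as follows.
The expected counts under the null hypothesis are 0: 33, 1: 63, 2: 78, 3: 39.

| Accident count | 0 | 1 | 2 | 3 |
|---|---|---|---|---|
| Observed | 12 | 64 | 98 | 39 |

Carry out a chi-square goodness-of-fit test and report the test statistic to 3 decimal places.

18.508

cat         O        E   (O−E)²/E
0          12       33    13.3636
1          64       63     0.0159
2          98       78     5.1282
3          39       39     0.0000
Sum = 18.508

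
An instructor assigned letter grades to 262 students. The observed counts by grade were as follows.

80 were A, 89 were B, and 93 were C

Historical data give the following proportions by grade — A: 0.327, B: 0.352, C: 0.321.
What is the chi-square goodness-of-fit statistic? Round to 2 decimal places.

Expected counts E_i = n·p_i: 262×0.327 = 85.674, 262×0.352 = 92.224, 262×0.321 = 84.102.
A: (80 − 85.674)²/85.674 = 32.194276/85.674 = 0.376
B: (89 − 92.224)²/92.224 = 10.394176/92.224 = 0.113
C: (93 − 84.102)²/84.102 = 79.174404/84.102 = 0.941
Sum = 1.43

1.43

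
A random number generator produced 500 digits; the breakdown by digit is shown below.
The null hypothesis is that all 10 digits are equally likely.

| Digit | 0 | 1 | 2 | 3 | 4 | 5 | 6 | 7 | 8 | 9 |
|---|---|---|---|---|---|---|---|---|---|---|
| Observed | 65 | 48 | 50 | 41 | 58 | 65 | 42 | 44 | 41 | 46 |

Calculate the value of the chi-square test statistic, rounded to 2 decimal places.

15.92

Expected count for each of the 10 categories: 500/10 = 50.
χ² = (65−50)²/50 + (48−50)²/50 + (50−50)²/50 + (41−50)²/50 + (58−50)²/50 + (65−50)²/50 + (42−50)²/50 + (44−50)²/50 + (41−50)²/50 + (46−50)²/50
   = 4.500 + 0.080 + 0.000 + 1.620 + 1.280 + 4.500 + 1.280 + 0.720 + 1.620 + 0.320
Sum = 15.92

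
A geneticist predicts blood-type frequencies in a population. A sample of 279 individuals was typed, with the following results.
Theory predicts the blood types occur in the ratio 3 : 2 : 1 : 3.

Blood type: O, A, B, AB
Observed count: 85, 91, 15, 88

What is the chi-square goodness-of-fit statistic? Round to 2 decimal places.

22.78

Ratio total = 9. Expected counts: 279×3/9 = 93, 279×2/9 = 62, 279×1/9 = 31, 279×3/9 = 93.
cat         O        E   (O−E)²/E
O          85       93      0.688
A          91       62     13.565
B          15       31      8.258
AB         88       93      0.269
Sum = 22.78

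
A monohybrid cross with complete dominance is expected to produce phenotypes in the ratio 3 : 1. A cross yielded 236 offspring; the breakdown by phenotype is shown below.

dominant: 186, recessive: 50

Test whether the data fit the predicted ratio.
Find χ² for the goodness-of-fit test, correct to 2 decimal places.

1.83

Ratio total = 4. Expected counts: 236×3/4 = 177, 236×1/4 = 59.
dominant: (186 − 177)²/177 = 81/177 = 0.458
recessive: (50 − 59)²/59 = 81/59 = 1.373
Sum = 1.83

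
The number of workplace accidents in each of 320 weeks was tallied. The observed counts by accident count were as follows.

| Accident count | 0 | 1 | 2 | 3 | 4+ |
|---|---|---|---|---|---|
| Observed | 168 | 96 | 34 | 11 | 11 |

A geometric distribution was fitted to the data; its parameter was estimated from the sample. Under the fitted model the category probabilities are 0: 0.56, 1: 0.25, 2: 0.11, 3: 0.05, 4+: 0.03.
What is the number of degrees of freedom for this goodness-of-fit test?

3

There are k = 5 categories and 1 parameter estimated from the data, so df = 5 − 1 − 1 = 3.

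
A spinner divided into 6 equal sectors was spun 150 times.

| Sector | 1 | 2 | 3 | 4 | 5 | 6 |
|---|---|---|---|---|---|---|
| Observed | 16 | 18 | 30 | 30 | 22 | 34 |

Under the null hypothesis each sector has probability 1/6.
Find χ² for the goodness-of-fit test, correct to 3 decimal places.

Under H₀ each category has probability 1/6, so each expected count is 150/6 = 25.
1: (16 − 25)²/25 = 81/25 = 3.2400
2: (18 − 25)²/25 = 49/25 = 1.9600
3: (30 − 25)²/25 = 25/25 = 1.0000
4: (30 − 25)²/25 = 25/25 = 1.0000
5: (22 − 25)²/25 = 9/25 = 0.3600
6: (34 − 25)²/25 = 81/25 = 3.2400
Sum = 10.800

10.800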